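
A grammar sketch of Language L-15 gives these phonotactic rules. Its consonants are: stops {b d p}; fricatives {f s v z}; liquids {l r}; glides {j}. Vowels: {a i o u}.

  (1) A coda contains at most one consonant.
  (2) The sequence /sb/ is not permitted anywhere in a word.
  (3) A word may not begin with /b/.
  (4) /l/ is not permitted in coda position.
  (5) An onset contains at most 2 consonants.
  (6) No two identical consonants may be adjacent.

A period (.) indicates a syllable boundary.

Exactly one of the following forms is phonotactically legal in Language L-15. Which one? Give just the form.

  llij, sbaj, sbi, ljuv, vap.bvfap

ljuv

llij — violates constraint 6: adjacent identical consonants /ll/ → phonotactically illegal
sbaj — violates constraint 2: contains banned sequence /sb/ → phonotactically illegal
sbi — violates constraint 2: contains banned sequence /sb/ → phonotactically illegal
ljuv — σ1 onset /lj/ (2C), coda /v/ ok → phonotactically legal
vap.bvfap — violates constraint 5: syllable 2 onset /bvf/ has 3 consonants (> 2) → phonotactically illegal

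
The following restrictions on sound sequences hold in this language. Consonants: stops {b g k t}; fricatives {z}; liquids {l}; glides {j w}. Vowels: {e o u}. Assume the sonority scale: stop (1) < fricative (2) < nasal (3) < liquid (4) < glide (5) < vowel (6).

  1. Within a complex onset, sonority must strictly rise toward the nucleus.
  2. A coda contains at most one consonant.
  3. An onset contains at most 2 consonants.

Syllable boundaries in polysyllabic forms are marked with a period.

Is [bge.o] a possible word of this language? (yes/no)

no

[bge.o] — violates constraint 1: syllable 1 onset /bg/: /b/ (stop, 1) → /g/ (stop, 1) does not rise → not permitted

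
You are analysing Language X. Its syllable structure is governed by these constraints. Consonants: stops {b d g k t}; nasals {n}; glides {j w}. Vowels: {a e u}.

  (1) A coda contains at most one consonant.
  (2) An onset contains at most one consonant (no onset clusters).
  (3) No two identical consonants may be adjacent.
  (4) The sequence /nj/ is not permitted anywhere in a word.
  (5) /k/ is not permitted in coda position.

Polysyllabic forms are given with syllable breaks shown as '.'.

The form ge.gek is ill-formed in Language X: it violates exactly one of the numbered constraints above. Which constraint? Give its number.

ge.gek: syllable 2 coda contains /k/.
This is a violation of constraint 5: "/k/ is not permitted in coda position."
The remaining constraints (1, 2, 3, 4) are satisfied.

5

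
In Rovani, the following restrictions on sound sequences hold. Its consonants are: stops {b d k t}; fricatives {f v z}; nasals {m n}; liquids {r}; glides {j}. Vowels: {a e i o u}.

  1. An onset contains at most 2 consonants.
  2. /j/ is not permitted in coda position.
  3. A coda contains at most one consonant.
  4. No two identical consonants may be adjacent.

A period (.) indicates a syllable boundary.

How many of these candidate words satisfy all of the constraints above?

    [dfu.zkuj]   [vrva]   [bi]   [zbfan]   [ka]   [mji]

[dfu.zkuj] — violates constraint 2: syllable 2 coda contains /j/ → illicit
[vrva] — violates constraint 1: syllable 1 onset /vrv/ has 3 consonants (> 2) → illicit
[bi] — σ1 onset /b/, coda /∅/ ok → licit
[zbfan] — violates constraint 1: syllable 1 onset /zbf/ has 3 consonants (> 2) → illicit
[ka] — σ1 onset /k/, coda /∅/ ok → licit
[mji] — σ1 onset /mj/ (2C), coda /∅/ ok → licit
Licit: [bi], [ka], [mji] → 3.

3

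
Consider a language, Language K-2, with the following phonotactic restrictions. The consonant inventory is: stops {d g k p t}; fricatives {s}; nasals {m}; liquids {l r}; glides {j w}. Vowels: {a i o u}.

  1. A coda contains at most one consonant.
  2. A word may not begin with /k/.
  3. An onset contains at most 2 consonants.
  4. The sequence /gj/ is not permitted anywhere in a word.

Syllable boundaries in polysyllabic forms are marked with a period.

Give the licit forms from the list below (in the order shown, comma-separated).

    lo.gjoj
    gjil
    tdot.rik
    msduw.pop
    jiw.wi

lo.gjoj — violates constraint 4: contains banned sequence /gj/ → illicit
gjil — violates constraint 4: contains banned sequence /gj/ → illicit
tdot.rik — σ1 onset /td/ (2C), coda /t/ ok; σ2 onset /r/, coda /k/ ok → licit
msduw.pop — violates constraint 3: syllable 1 onset /msd/ has 3 consonants (> 2) → illicit
jiw.wi — σ1 onset /j/, coda /w/ ok; σ2 onset /w/, coda /∅/ ok → licit

tdot.rik, jiw.wi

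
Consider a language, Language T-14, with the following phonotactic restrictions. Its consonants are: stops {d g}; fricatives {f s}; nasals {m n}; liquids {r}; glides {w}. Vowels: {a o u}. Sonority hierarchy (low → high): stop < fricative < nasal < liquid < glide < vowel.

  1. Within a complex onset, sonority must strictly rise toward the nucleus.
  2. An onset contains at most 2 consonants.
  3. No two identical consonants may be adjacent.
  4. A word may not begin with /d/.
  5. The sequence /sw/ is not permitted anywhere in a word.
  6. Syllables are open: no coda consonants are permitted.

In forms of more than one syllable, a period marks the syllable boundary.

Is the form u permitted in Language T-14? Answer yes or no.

u — σ1 onset /∅/, coda /∅/ ok → permitted

yes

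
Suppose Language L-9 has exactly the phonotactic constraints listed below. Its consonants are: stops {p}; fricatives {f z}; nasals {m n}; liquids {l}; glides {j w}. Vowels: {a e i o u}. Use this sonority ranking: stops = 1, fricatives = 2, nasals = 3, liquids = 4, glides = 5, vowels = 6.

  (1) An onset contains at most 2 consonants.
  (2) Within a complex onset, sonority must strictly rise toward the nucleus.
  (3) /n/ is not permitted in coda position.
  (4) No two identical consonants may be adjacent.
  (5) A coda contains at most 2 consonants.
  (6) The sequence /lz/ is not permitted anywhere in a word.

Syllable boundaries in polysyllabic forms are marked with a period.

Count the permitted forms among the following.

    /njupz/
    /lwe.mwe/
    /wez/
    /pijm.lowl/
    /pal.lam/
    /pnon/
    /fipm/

/njupz/ — σ1 onset /nj/ (3→5 rises), coda /pz/ (2C) ok → permitted
/lwe.mwe/ — σ1 onset /lw/ (4→5 rises), coda /∅/ ok; σ2 onset /mw/ (3→5 rises), coda /∅/ ok → permitted
/wez/ — σ1 onset /w/, coda /z/ ok → permitted
/pijm.lowl/ — σ1 onset /p/, coda /jm/ (2C) ok; σ2 onset /l/, coda /wl/ (2C) ok → permitted
/pal.lam/ — violates constraint 4: adjacent identical consonants /ll/ → not permitted
/pnon/ — violates constraint 3: syllable 1 coda contains /n/ → not permitted
/fipm/ — σ1 onset /f/, coda /pm/ (2C) ok → permitted
Permitted: /njupz/, /lwe.mwe/, /wez/, /pijm.lowl/, /fipm/ → 5.

5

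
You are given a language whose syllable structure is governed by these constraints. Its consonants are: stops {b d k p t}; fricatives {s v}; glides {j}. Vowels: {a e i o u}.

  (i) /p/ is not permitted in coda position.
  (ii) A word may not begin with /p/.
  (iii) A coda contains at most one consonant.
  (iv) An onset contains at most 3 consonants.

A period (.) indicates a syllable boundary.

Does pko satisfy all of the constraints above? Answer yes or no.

pko — violates constraint (ii): word begins with /p/ → illicit

no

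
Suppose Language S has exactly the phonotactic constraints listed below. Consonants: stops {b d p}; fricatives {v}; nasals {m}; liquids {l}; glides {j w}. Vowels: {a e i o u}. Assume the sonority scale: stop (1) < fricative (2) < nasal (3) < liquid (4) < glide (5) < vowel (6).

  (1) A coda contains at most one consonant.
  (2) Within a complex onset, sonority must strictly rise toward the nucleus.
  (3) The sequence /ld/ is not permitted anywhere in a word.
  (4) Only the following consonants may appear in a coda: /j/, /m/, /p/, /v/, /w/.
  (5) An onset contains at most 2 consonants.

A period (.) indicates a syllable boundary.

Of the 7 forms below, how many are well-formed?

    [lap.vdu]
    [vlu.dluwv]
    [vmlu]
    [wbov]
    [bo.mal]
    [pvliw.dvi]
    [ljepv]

0

[lap.vdu] — violates constraint 2: syllable 2 onset /vd/: /v/ (fricative, 2) → /d/ (stop, 1) does not rise → ill-formed
[vlu.dluwv] — violates constraint 1: syllable 2 coda /wv/ has 2 consonants (> 1) → ill-formed
[vmlu] — violates constraint 5: syllable 1 onset /vml/ has 3 consonants (> 2) → ill-formed
[wbov] — violates constraint 2: syllable 1 onset /wb/: /w/ (glide, 5) → /b/ (stop, 1) does not rise → ill-formed
[bo.mal] — violates constraint 4: syllable 2 coda contains /l/, which is not a licensed coda consonant → ill-formed
[pvliw.dvi] — violates constraint 5: syllable 1 onset /pvl/ has 3 consonants (> 2) → ill-formed
[ljepv] — violates constraint 1: syllable 1 coda /pv/ has 2 consonants (> 1) → ill-formed
No form is well-formed → 0.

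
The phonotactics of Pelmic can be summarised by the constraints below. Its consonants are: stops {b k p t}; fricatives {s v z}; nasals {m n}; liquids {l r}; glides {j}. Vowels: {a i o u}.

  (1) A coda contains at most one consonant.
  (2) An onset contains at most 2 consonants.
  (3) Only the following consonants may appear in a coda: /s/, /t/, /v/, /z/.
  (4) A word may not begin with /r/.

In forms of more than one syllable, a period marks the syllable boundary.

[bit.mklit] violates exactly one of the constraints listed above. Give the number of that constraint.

[bit.mklit]: syllable 2 onset /mkl/ has 3 consonants (> 2).
This is a violation of constraint 2: "An onset contains at most 2 consonants."
The remaining constraints (1, 3, 4) are satisfied.

2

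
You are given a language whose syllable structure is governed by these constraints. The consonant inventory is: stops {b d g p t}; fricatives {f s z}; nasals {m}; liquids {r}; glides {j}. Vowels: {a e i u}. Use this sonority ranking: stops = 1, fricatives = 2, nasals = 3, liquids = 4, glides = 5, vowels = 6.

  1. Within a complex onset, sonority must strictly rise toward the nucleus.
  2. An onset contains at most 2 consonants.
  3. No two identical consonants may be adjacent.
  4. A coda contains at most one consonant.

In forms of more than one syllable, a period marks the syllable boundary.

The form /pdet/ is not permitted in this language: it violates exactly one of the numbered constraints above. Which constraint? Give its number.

1

/pdet/: syllable 1 onset /pd/: /p/ (stop, 1) → /d/ (stop, 1) does not rise.
This is a violation of constraint 1: "Within a complex onset, sonority must strictly rise toward the nucleus."
The remaining constraints (2, 3, 4) are satisfied.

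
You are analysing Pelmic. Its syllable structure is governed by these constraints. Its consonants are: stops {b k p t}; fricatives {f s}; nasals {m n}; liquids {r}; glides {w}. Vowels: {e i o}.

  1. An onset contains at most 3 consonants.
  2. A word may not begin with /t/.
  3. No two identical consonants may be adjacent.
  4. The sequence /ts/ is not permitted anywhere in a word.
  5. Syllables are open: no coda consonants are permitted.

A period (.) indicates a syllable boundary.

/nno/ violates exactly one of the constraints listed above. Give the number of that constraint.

/nno/: adjacent identical consonants /nn/.
This is a violation of constraint 3: "No two identical consonants may be adjacent."
The remaining constraints (1, 2, 4, 5) are satisfied.

3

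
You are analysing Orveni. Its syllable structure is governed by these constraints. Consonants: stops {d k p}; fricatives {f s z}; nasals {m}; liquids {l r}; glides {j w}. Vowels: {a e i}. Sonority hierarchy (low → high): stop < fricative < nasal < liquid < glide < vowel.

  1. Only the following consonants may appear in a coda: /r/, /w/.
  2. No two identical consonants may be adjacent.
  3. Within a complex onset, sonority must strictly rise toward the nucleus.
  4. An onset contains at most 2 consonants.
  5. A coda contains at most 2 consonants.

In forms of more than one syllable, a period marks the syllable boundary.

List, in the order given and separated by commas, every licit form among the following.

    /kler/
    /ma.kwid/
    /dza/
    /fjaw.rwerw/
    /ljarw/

/kler/, /dza/, /fjaw.rwerw/, /ljarw/

/kler/ — σ1 onset /kl/ (1→4 rises), coda /r/ ok → licit
/ma.kwid/ — violates constraint 1: syllable 2 coda contains /d/, which is not a licensed coda consonant → illicit
/dza/ — σ1 onset /dz/ (1→2 rises), coda /∅/ ok → licit
/fjaw.rwerw/ — σ1 onset /fj/ (2→5 rises), coda /w/ ok; σ2 onset /rw/ (4→5 rises), coda /rw/ (2C) ok → licit
/ljarw/ — σ1 onset /lj/ (4→5 rises), coda /rw/ (2C) ok → licit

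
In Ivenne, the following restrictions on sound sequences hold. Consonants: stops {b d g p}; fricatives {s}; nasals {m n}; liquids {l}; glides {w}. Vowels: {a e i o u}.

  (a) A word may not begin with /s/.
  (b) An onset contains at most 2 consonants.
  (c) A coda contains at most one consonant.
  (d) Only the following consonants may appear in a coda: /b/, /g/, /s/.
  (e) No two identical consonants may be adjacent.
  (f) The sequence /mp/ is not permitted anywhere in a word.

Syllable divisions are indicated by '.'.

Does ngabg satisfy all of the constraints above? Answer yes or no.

no

ngabg — violates constraint (c): syllable 1 coda /bg/ has 2 consonants (> 1) → ill-formed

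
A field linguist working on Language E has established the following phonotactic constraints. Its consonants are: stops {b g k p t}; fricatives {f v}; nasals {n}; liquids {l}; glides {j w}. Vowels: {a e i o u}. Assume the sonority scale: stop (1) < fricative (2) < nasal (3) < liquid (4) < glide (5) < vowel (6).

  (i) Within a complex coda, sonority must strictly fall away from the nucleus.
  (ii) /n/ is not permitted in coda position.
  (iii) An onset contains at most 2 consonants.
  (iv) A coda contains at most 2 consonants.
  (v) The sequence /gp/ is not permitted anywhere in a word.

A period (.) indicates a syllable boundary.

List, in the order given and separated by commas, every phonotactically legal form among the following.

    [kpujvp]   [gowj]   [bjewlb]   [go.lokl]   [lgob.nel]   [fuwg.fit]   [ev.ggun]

[lgob.nel], [fuwg.fit]

[kpujvp] — violates constraint (iv): syllable 1 coda /jvp/ has 3 consonants (> 2) → phonotactically illegal
[gowj] — violates constraint (i): syllable 1 coda /wj/: /w/ (glide, 5) → /j/ (glide, 5) does not fall → phonotactically illegal
[bjewlb] — violates constraint (iv): syllable 1 coda /wlb/ has 3 consonants (> 2) → phonotactically illegal
[go.lokl] — violates constraint (i): syllable 2 coda /kl/: /k/ (stop, 1) → /l/ (liquid, 4) does not fall → phonotactically illegal
[lgob.nel] — σ1 onset /lg/ (2C), coda /b/ ok; σ2 onset /n/, coda /l/ ok → phonotactically legal
[fuwg.fit] — σ1 onset /f/, coda /wg/ (5→1 falls) ok; σ2 onset /f/, coda /t/ ok → phonotactically legal
[ev.ggun] — violates constraint (ii): syllable 2 coda contains /n/ → phonotactically illegal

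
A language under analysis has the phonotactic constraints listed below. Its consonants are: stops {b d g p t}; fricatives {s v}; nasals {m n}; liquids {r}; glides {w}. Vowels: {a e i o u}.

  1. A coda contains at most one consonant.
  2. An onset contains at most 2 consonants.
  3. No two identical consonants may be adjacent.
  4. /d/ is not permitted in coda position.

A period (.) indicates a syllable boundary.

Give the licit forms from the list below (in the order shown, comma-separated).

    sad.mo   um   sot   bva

um, sot, bva

sad.mo — violates constraint 4: syllable 1 coda contains /d/ → illicit
um — σ1 onset /∅/, coda /m/ ok → licit
sot — σ1 onset /s/, coda /t/ ok → licit
bva — σ1 onset /bv/ (2C), coda /∅/ ok → licit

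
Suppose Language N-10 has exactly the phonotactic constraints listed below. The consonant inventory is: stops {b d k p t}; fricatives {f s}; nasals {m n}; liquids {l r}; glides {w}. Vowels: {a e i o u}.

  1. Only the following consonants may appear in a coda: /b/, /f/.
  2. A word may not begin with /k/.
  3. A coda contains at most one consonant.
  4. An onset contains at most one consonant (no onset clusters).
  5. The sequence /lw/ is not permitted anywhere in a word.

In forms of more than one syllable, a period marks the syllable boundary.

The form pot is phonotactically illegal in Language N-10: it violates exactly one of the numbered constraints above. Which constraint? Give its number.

pot: syllable 1 coda contains /t/, which is not a licensed coda consonant.
This is a violation of constraint 1: "Only the following consonants may appear in a coda: /b/, /f/."
The remaining constraints (2, 3, 4, 5) are satisfied.

1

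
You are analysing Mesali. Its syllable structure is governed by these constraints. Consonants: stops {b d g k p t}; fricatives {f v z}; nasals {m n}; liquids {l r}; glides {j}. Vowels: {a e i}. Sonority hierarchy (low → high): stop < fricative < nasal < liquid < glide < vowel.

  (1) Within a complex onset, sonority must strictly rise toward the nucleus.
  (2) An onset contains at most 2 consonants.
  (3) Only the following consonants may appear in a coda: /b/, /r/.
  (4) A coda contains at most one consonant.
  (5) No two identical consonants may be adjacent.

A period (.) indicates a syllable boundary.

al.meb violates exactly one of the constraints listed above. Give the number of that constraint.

al.meb: syllable 1 coda contains /l/, which is not a licensed coda consonant.
This is a violation of constraint 3: "Only the following consonants may appear in a coda: /b/, /r/."
The remaining constraints (1, 2, 4, 5) are satisfied.

3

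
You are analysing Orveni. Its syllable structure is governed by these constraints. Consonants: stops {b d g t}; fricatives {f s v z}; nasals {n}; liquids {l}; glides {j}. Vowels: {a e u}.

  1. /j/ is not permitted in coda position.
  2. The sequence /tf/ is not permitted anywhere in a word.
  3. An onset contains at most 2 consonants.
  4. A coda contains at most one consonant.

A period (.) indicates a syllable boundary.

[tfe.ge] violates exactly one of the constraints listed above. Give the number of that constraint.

2

[tfe.ge]: contains banned sequence /tf/.
This is a violation of constraint 2: "The sequence /tf/ is not permitted anywhere in a word."
The remaining constraints (1, 3, 4) are satisfied.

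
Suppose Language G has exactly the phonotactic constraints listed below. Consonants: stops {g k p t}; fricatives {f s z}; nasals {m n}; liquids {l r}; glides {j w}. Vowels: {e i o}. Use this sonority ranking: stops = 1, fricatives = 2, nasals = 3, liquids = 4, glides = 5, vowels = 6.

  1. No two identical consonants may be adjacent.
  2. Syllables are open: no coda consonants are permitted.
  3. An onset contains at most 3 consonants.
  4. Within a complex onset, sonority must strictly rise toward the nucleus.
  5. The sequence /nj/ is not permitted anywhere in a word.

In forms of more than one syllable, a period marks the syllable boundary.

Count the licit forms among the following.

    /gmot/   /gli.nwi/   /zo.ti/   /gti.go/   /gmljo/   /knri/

3

/gmot/ — violates constraint 2: syllable 1 coda /t/ has 1 consonant (> 0) → illicit
/gli.nwi/ — σ1 onset /gl/ (1→4 rises), coda /∅/ ok; σ2 onset /nw/ (3→5 rises), coda /∅/ ok → licit
/zo.ti/ — σ1 onset /z/, coda /∅/ ok; σ2 onset /t/, coda /∅/ ok → licit
/gti.go/ — violates constraint 4: syllable 1 onset /gt/: /g/ (stop, 1) → /t/ (stop, 1) does not rise → illicit
/gmljo/ — violates constraint 3: syllable 1 onset /gmlj/ has 4 consonants (> 3) → illicit
/knri/ — σ1 onset /knr/ (1→3→4 rises), coda /∅/ ok → licit
Licit: /gli.nwi/, /zo.ti/, /knri/ → 3.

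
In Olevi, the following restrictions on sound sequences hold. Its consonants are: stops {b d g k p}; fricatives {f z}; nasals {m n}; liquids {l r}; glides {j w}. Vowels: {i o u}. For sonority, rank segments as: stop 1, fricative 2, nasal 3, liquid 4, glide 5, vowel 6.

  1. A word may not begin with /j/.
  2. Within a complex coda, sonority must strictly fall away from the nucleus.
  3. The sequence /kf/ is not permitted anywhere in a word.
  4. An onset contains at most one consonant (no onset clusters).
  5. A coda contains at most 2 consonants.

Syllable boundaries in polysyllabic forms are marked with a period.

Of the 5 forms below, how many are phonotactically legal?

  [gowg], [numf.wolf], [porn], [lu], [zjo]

[gowg] — σ1 onset /g/, coda /wg/ (5→1 falls) ok → phonotactically legal
[numf.wolf] — σ1 onset /n/, coda /mf/ (3→2 falls) ok; σ2 onset /w/, coda /lf/ (4→2 falls) ok → phonotactically legal
[porn] — σ1 onset /p/, coda /rn/ (4→3 falls) ok → phonotactically legal
[lu] — σ1 onset /l/, coda /∅/ ok → phonotactically legal
[zjo] — violates constraint 4: syllable 1 onset /zj/ has 2 consonants (> 1) → phonotactically illegal
Phonotactically legal: [gowg], [numf.wolf], [porn], [lu] → 4.

4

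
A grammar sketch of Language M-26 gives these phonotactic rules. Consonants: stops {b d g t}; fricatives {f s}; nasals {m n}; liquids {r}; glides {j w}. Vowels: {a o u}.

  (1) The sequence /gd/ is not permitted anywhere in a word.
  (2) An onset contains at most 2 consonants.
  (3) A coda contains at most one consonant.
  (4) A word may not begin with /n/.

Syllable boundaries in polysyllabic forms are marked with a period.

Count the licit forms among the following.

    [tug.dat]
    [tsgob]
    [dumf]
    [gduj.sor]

[tug.dat] — violates constraint 1: contains banned sequence /gd/ → illicit
[tsgob] — violates constraint 2: syllable 1 onset /tsg/ has 3 consonants (> 2) → illicit
[dumf] — violates constraint 3: syllable 1 coda /mf/ has 2 consonants (> 1) → illicit
[gduj.sor] — violates constraint 1: contains banned sequence /gd/ → illicit
No form is licit → 0.

0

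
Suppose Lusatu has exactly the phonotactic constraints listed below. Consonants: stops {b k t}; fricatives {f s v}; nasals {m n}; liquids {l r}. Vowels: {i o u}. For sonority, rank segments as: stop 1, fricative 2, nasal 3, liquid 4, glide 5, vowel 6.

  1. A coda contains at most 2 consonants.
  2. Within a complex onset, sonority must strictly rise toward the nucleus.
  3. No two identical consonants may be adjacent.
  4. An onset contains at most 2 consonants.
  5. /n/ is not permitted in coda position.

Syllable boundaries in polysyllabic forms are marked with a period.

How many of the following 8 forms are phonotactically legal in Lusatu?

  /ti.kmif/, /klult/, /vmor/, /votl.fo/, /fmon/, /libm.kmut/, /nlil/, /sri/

7

/ti.kmif/ — σ1 onset /t/, coda /∅/ ok; σ2 onset /km/ (1→3 rises), coda /f/ ok → phonotactically legal
/klult/ — σ1 onset /kl/ (1→4 rises), coda /lt/ (2C) ok → phonotactically legal
/vmor/ — σ1 onset /vm/ (2→3 rises), coda /r/ ok → phonotactically legal
/votl.fo/ — σ1 onset /v/, coda /tl/ (2C) ok; σ2 onset /f/, coda /∅/ ok → phonotactically legal
/fmon/ — violates constraint 5: syllable 1 coda contains /n/ → phonotactically illegal
/libm.kmut/ — σ1 onset /l/, coda /bm/ (2C) ok; σ2 onset /km/ (1→3 rises), coda /t/ ok → phonotactically legal
/nlil/ — σ1 onset /nl/ (3→4 rises), coda /l/ ok → phonotactically legal
/sri/ — σ1 onset /sr/ (2→4 rises), coda /∅/ ok → phonotactically legal
Phonotactically legal: /ti.kmif/, /klult/, /vmor/, /votl.fo/, /libm.kmut/, /nlil/, /sri/ → 7.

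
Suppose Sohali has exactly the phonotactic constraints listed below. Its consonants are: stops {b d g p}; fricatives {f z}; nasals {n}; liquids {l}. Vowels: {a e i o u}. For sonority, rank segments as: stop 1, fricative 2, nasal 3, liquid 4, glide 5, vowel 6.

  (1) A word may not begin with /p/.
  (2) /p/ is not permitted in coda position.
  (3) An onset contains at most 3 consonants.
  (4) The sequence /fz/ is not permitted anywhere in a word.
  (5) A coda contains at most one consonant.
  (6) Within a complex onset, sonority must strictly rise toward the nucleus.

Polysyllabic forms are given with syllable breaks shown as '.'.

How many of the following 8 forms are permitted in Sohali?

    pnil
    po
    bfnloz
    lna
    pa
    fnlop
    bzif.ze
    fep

0

pnil — violates constraint 1: word begins with /p/ → not permitted
po — violates constraint 1: word begins with /p/ → not permitted
bfnloz — violates constraint 3: syllable 1 onset /bfnl/ has 4 consonants (> 3) → not permitted
lna — violates constraint 6: syllable 1 onset /ln/: /l/ (liquid, 4) → /n/ (nasal, 3) does not rise → not permitted
pa — violates constraint 1: word begins with /p/ → not permitted
fnlop — violates constraint 2: syllable 1 coda contains /p/ → not permitted
bzif.ze — violates constraint 4: contains banned sequence /fz/ → not permitted
fep — violates constraint 2: syllable 1 coda contains /p/ → not permitted
No form is permitted → 0.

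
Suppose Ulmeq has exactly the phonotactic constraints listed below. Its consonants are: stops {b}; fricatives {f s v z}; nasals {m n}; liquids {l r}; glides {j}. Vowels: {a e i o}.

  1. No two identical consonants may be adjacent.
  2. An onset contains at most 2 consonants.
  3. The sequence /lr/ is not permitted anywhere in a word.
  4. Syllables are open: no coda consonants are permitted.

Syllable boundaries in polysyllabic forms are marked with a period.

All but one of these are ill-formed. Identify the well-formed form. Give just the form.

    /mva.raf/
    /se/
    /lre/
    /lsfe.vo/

/mva.raf/ — violates constraint 4: syllable 2 coda /f/ has 1 consonant (> 0) → ill-formed
/se/ — σ1 onset /s/, coda /∅/ ok → well-formed
/lre/ — violates constraint 3: contains banned sequence /lr/ → ill-formed
/lsfe.vo/ — violates constraint 2: syllable 1 onset /lsf/ has 3 consonants (> 2) → ill-formed

/se/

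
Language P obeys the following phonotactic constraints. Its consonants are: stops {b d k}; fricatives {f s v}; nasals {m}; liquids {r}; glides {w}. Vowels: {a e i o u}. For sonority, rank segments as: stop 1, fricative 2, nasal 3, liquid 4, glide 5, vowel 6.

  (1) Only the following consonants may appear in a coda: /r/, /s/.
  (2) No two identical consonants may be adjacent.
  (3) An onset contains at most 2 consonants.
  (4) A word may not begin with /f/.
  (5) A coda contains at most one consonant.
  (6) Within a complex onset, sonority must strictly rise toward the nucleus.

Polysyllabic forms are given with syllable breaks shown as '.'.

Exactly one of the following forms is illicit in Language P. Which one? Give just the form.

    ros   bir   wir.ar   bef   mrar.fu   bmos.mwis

bef

ros — σ1 onset /r/, coda /s/ ok → licit
bir — σ1 onset /b/, coda /r/ ok → licit
wir.ar — σ1 onset /w/, coda /r/ ok; σ2 onset /∅/, coda /r/ ok → licit
bef — violates constraint 1: syllable 1 coda contains /f/, which is not a licensed coda consonant → illicit
mrar.fu — σ1 onset /mr/ (3→4 rises), coda /r/ ok; σ2 onset /f/, coda /∅/ ok → licit
bmos.mwis — σ1 onset /bm/ (1→3 rises), coda /s/ ok; σ2 onset /mw/ (3→5 rises), coda /s/ ok → licit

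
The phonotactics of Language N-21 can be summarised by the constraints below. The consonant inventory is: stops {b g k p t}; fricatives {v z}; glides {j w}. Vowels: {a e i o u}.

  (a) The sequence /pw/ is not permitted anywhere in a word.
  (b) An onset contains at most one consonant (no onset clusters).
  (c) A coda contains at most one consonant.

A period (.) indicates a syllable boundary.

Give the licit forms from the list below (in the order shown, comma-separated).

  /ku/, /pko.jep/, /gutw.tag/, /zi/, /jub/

/ku/ — σ1 onset /k/, coda /∅/ ok → licit
/pko.jep/ — violates constraint (b): syllable 1 onset /pk/ has 2 consonants (> 1) → illicit
/gutw.tag/ — violates constraint (c): syllable 1 coda /tw/ has 2 consonants (> 1) → illicit
/zi/ — σ1 onset /z/, coda /∅/ ok → licit
/jub/ — σ1 onset /j/, coda /b/ ok → licit

/ku/, /zi/, /jub/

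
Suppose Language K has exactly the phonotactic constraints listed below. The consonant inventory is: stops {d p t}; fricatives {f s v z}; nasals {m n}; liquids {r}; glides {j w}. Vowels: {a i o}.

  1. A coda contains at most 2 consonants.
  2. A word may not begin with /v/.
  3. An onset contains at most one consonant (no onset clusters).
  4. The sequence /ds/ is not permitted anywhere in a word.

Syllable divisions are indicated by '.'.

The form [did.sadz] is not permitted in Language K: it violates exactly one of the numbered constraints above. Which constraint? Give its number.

4

[did.sadz]: contains banned sequence /ds/.
This is a violation of constraint 4: "The sequence /ds/ is not permitted anywhere in a word."
The remaining constraints (1, 2, 3) are satisfied.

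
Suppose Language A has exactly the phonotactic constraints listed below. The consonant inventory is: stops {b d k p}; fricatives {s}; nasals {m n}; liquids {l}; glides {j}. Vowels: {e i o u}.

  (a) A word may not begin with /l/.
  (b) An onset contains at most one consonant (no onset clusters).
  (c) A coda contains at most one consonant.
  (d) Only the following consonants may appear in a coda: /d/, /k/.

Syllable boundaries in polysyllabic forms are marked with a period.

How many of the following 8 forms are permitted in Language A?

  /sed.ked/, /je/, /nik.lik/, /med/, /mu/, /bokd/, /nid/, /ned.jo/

/sed.ked/ — σ1 onset /s/, coda /d/ ok; σ2 onset /k/, coda /d/ ok → permitted
/je/ — σ1 onset /j/, coda /∅/ ok → permitted
/nik.lik/ — σ1 onset /n/, coda /k/ ok; σ2 onset /l/, coda /k/ ok → permitted
/med/ — σ1 onset /m/, coda /d/ ok → permitted
/mu/ — σ1 onset /m/, coda /∅/ ok → permitted
/bokd/ — violates constraint (c): syllable 1 coda /kd/ has 2 consonants (> 1) → not permitted
/nid/ — σ1 onset /n/, coda /d/ ok → permitted
/ned.jo/ — σ1 onset /n/, coda /d/ ok; σ2 onset /j/, coda /∅/ ok → permitted
Permitted: /sed.ked/, /je/, /nik.lik/, /med/, /mu/, /nid/, /ned.jo/ → 7.

7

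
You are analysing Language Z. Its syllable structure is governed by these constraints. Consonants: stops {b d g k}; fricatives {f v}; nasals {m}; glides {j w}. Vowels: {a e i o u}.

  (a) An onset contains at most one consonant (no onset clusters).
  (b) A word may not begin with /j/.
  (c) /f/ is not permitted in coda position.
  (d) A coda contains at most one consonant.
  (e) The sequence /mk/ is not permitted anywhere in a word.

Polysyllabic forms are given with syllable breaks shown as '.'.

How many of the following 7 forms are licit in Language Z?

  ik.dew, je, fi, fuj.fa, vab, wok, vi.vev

ik.dew — σ1 onset /∅/, coda /k/ ok; σ2 onset /d/, coda /w/ ok → licit
je — violates constraint (b): word begins with /j/ → illicit
fi — σ1 onset /f/, coda /∅/ ok → licit
fuj.fa — σ1 onset /f/, coda /j/ ok; σ2 onset /f/, coda /∅/ ok → licit
vab — σ1 onset /v/, coda /b/ ok → licit
wok — σ1 onset /w/, coda /k/ ok → licit
vi.vev — σ1 onset /v/, coda /∅/ ok; σ2 onset /v/, coda /v/ ok → licit
Licit: ik.dew, fi, fuj.fa, vab, wok, vi.vev → 6.

6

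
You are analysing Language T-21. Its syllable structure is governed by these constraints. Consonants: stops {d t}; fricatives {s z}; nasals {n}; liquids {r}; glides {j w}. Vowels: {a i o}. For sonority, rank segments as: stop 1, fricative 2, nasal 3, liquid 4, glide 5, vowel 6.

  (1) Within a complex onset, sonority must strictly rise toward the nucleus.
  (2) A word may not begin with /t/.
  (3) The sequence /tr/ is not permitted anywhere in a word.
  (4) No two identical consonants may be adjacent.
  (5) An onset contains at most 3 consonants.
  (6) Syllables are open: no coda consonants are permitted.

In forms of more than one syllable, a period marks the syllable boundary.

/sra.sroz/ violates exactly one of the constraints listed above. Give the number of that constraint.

6

/sra.sroz/: syllable 2 coda /z/ has 1 consonant (> 0).
This is a violation of constraint 6: "Syllables are open: no coda consonants are permitted."
The remaining constraints (1, 2, 3, 4, 5) are satisfied.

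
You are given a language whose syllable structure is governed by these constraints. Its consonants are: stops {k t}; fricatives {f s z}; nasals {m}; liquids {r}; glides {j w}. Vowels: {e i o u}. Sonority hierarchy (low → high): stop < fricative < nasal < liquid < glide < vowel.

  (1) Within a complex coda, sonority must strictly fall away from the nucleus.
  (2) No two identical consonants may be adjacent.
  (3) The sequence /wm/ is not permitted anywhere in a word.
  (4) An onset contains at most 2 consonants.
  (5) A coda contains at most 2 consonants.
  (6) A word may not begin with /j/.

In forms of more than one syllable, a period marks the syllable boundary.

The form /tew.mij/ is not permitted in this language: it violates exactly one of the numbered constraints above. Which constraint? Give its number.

3

/tew.mij/: contains banned sequence /wm/.
This is a violation of constraint 3: "The sequence /wm/ is not permitted anywhere in a word."
The remaining constraints (1, 2, 4, 5, 6) are satisfied.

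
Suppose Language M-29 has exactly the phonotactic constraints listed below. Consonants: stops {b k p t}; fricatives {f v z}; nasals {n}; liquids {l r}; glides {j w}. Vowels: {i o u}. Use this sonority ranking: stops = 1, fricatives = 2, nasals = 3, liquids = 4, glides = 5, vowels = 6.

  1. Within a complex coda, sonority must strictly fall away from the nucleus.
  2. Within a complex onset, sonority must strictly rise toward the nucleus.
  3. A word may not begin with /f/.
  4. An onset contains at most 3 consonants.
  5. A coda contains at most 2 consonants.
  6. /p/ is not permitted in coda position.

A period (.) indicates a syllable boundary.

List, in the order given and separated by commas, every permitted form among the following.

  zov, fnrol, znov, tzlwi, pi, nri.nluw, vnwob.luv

zov — σ1 onset /z/, coda /v/ ok → permitted
fnrol — violates constraint 3: word begins with /f/ → not permitted
znov — σ1 onset /zn/ (2→3 rises), coda /v/ ok → permitted
tzlwi — violates constraint 4: syllable 1 onset /tzlw/ has 4 consonants (> 3) → not permitted
pi — σ1 onset /p/, coda /∅/ ok → permitted
nri.nluw — σ1 onset /nr/ (3→4 rises), coda /∅/ ok; σ2 onset /nl/ (3→4 rises), coda /w/ ok → permitted
vnwob.luv — σ1 onset /vnw/ (2→3→5 rises), coda /b/ ok; σ2 onset /l/, coda /v/ ok → permitted

zov, znov, pi, nri.nluw, vnwob.luv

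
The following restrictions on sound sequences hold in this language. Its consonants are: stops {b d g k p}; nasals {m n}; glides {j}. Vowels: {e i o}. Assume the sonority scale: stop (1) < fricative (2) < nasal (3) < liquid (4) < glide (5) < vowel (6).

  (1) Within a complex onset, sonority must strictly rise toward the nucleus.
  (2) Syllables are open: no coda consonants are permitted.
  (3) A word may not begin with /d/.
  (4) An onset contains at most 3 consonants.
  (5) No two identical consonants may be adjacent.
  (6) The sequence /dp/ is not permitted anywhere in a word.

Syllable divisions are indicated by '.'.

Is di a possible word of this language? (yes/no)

no

di — violates constraint 3: word begins with /d/ → illicit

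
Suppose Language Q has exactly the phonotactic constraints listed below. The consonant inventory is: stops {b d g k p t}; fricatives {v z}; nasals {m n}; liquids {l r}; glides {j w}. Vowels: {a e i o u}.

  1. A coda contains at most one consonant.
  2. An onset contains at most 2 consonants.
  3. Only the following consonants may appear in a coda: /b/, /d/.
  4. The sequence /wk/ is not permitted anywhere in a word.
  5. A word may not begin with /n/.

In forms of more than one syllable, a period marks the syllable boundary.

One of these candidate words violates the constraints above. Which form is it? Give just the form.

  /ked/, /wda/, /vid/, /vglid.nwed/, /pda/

/vglid.nwed/

/ked/ — σ1 onset /k/, coda /d/ ok → phonotactically legal
/wda/ — σ1 onset /wd/ (2C), coda /∅/ ok → phonotactically legal
/vid/ — σ1 onset /v/, coda /d/ ok → phonotactically legal
/vglid.nwed/ — violates constraint 2: syllable 1 onset /vgl/ has 3 consonants (> 2) → phonotactically illegal
/pda/ — σ1 onset /pd/ (2C), coda /∅/ ok → phonotactically legal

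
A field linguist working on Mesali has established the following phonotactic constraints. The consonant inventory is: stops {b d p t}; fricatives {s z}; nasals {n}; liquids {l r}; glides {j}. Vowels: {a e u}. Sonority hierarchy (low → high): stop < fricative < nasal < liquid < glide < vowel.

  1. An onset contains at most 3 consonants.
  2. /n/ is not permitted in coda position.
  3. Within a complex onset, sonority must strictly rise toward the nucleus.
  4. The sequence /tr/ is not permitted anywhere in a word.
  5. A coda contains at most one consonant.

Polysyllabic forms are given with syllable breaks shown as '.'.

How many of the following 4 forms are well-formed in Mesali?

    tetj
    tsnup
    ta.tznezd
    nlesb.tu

tetj — violates constraint 5: syllable 1 coda /tj/ has 2 consonants (> 1) → ill-formed
tsnup — σ1 onset /tsn/ (1→2→3 rises), coda /p/ ok → well-formed
ta.tznezd — violates constraint 5: syllable 2 coda /zd/ has 2 consonants (> 1) → ill-formed
nlesb.tu — violates constraint 5: syllable 1 coda /sb/ has 2 consonants (> 1) → ill-formed
Well-formed: tsnup → 1.

1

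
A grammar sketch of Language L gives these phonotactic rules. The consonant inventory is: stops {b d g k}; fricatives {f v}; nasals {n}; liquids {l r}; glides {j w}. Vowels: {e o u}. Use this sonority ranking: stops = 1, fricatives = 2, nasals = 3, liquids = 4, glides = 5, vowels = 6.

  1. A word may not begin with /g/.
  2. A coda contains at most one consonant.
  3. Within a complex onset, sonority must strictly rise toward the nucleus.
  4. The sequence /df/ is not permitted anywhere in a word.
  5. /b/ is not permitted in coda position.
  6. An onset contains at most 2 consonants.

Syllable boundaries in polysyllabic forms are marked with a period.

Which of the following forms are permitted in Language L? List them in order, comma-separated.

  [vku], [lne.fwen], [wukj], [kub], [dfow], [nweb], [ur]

[vku] — violates constraint 3: syllable 1 onset /vk/: /v/ (fricative, 2) → /k/ (stop, 1) does not rise → not permitted
[lne.fwen] — violates constraint 3: syllable 1 onset /ln/: /l/ (liquid, 4) → /n/ (nasal, 3) does not rise → not permitted
[wukj] — violates constraint 2: syllable 1 coda /kj/ has 2 consonants (> 1) → not permitted
[kub] — violates constraint 5: syllable 1 coda contains /b/ → not permitted
[dfow] — violates constraint 4: contains banned sequence /df/ → not permitted
[nweb] — violates constraint 5: syllable 1 coda contains /b/ → not permitted
[ur] — σ1 onset /∅/, coda /r/ ok → permitted

[ur]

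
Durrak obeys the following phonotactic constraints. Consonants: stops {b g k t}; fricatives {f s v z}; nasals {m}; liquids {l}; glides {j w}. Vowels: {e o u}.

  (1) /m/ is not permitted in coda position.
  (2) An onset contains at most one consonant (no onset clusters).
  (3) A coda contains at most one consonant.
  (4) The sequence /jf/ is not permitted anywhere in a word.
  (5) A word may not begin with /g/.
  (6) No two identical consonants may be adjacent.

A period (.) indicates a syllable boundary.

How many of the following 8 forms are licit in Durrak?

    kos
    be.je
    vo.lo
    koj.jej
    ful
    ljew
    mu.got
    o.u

kos — σ1 onset /k/, coda /s/ ok → licit
be.je — σ1 onset /b/, coda /∅/ ok; σ2 onset /j/, coda /∅/ ok → licit
vo.lo — σ1 onset /v/, coda /∅/ ok; σ2 onset /l/, coda /∅/ ok → licit
koj.jej — violates constraint 6: adjacent identical consonants /jj/ → illicit
ful — σ1 onset /f/, coda /l/ ok → licit
ljew — violates constraint 2: syllable 1 onset /lj/ has 2 consonants (> 1) → illicit
mu.got — σ1 onset /m/, coda /∅/ ok; σ2 onset /g/, coda /t/ ok → licit
o.u — σ1 onset /∅/, coda /∅/ ok; σ2 onset /∅/, coda /∅/ ok → licit
Licit: kos, be.je, vo.lo, ful, mu.got, o.u → 6.

6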